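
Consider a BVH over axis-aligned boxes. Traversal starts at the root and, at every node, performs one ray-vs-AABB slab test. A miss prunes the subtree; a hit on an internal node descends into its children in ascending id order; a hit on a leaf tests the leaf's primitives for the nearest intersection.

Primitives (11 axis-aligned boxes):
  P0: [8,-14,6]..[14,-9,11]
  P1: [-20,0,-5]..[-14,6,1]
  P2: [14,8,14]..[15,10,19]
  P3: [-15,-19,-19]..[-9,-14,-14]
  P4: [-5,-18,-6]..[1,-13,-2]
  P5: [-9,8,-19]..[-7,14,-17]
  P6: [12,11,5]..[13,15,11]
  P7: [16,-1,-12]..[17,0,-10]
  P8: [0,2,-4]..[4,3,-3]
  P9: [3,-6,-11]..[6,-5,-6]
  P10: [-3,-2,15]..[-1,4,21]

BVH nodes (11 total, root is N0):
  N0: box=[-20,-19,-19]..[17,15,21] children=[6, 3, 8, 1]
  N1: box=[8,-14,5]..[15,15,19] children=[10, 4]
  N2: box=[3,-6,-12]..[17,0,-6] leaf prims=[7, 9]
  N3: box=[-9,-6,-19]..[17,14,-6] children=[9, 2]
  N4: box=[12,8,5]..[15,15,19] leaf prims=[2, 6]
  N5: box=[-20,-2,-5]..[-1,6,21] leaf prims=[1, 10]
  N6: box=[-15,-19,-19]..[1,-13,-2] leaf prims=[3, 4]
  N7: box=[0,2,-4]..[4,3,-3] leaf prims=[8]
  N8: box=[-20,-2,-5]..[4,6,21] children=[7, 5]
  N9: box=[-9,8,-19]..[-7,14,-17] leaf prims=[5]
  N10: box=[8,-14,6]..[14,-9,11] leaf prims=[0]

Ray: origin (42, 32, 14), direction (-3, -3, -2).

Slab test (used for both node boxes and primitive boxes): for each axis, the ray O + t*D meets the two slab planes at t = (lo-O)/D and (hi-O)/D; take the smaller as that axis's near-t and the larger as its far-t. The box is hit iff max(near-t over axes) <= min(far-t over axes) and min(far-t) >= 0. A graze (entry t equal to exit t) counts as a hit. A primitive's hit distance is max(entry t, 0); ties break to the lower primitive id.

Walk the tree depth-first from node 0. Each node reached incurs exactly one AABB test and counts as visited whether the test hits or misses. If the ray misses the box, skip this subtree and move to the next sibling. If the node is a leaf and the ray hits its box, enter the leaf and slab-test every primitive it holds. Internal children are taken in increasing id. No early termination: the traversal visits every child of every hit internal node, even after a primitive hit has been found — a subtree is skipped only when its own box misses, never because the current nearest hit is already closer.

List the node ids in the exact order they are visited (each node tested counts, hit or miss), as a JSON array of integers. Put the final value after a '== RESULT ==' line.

Traverse from the root:
N0 x:[25/3,62/3] y:[17/3,17] z:[-7/2,33/2] -> hit [25/3,33/2], descend [1, 3, 6, 8]
  N1 x:[9,34/3] y:[17/3,46/3] z:[-5/2,9/2] -> miss, prune
  N3 x:[25/3,17] y:[6,38/3] z:[10,33/2] -> hit [10,38/3], descend [2, 9]
    N2 x:[25/3,13] y:[32/3,38/3] z:[10,13] -> hit [32/3,38/3] leaf, test {P7(miss), P9@t=37/3}
    N9 x:[49/3,17] y:[6,8] z:[31/2,33/2] -> miss, prune
  N6 x:[41/3,19] y:[15,17] z:[8,33/2] -> hit [15,33/2] leaf, test {P3(miss), P4(miss)}
  N8 x:[38/3,62/3] y:[26/3,34/3] z:[-7/2,19/2] -> miss, prune

Visited [0, 1, 3, 2, 9, 6, 8]. Tests: 7 box, 2 leaf. Nearest: P9.

== RESULT ==
[0, 1, 3, 2, 9, 6, 8]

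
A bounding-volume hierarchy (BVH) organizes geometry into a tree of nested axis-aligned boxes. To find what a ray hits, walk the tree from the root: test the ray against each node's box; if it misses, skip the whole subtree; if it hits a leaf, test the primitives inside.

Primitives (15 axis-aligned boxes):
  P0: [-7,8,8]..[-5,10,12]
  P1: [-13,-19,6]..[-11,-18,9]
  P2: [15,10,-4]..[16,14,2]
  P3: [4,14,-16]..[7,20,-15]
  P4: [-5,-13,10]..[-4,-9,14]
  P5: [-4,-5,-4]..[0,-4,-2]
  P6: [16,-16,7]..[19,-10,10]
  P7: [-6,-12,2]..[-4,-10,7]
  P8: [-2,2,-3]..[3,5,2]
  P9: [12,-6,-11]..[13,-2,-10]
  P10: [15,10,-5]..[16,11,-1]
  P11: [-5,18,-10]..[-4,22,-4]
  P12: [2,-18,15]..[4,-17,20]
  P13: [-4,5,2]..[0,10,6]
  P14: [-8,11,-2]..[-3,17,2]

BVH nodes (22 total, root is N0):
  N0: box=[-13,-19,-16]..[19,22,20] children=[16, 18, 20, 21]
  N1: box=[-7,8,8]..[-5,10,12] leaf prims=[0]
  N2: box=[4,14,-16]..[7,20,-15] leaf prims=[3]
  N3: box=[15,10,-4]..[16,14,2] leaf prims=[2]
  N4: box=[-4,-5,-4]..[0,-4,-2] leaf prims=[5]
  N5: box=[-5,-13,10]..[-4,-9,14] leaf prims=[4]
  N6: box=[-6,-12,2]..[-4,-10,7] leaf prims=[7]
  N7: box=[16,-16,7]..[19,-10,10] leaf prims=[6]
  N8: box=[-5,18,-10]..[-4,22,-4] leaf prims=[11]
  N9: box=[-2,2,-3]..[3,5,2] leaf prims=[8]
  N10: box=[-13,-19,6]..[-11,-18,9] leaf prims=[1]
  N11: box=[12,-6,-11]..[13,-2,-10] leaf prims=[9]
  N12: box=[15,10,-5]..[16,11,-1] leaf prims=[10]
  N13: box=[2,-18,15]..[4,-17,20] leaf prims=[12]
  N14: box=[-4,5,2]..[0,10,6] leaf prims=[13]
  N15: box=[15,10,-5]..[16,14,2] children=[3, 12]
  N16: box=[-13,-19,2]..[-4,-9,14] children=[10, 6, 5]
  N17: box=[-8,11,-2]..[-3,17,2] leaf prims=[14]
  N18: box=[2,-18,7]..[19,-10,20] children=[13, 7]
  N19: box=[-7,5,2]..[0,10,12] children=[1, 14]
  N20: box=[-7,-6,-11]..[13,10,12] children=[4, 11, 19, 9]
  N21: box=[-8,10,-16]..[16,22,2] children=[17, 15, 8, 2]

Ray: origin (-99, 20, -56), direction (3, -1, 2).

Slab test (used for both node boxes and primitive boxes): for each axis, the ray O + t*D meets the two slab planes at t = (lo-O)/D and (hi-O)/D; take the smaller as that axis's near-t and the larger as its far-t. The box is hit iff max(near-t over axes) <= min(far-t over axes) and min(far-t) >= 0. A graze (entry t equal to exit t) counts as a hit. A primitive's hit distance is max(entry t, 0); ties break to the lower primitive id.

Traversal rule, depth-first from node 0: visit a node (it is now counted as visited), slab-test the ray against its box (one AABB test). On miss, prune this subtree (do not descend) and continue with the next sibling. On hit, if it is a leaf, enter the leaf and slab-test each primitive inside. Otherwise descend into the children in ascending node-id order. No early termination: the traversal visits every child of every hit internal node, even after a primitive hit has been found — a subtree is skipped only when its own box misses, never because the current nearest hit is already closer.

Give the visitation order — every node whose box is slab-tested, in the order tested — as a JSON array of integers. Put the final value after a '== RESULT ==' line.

Walk:
N0 x:[86/3,118/3] y:[-2,39] z:[20,38] -> hit [86/3,38], descend [16, 18, 20, 21]
  N16 x:[86/3,95/3] y:[29,39] z:[29,35] -> hit [29,95/3], descend [5, 6, 10]
    N5 x:[94/3,95/3] y:[29,33] z:[33,35] -> miss, prune
    N6 x:[31,95/3] y:[30,32] z:[29,63/2] -> hit [31,63/2] leaf, test {P7@t=31}
    N10 x:[86/3,88/3] y:[38,39] z:[31,65/2] -> miss, prune
  N18 x:[101/3,118/3] y:[30,38] z:[63/2,38] -> hit [101/3,38], descend [7, 13]
    N7 x:[115/3,118/3] y:[30,36] z:[63/2,33] -> miss, prune
    N13 x:[101/3,103/3] y:[37,38] z:[71/2,38] -> miss, prune
  N20 x:[92/3,112/3] y:[10,26] z:[45/2,34] -> miss, prune
  N21 x:[91/3,115/3] y:[-2,10] z:[20,29] -> miss, prune

order=[0, 16, 5, 6, 10, 18, 7, 13, 20, 21]  |boxes|=10  |leaves|=1  hit=P7

== RESULT ==
[0, 16, 5, 6, 10, 18, 7, 13, 20, 21]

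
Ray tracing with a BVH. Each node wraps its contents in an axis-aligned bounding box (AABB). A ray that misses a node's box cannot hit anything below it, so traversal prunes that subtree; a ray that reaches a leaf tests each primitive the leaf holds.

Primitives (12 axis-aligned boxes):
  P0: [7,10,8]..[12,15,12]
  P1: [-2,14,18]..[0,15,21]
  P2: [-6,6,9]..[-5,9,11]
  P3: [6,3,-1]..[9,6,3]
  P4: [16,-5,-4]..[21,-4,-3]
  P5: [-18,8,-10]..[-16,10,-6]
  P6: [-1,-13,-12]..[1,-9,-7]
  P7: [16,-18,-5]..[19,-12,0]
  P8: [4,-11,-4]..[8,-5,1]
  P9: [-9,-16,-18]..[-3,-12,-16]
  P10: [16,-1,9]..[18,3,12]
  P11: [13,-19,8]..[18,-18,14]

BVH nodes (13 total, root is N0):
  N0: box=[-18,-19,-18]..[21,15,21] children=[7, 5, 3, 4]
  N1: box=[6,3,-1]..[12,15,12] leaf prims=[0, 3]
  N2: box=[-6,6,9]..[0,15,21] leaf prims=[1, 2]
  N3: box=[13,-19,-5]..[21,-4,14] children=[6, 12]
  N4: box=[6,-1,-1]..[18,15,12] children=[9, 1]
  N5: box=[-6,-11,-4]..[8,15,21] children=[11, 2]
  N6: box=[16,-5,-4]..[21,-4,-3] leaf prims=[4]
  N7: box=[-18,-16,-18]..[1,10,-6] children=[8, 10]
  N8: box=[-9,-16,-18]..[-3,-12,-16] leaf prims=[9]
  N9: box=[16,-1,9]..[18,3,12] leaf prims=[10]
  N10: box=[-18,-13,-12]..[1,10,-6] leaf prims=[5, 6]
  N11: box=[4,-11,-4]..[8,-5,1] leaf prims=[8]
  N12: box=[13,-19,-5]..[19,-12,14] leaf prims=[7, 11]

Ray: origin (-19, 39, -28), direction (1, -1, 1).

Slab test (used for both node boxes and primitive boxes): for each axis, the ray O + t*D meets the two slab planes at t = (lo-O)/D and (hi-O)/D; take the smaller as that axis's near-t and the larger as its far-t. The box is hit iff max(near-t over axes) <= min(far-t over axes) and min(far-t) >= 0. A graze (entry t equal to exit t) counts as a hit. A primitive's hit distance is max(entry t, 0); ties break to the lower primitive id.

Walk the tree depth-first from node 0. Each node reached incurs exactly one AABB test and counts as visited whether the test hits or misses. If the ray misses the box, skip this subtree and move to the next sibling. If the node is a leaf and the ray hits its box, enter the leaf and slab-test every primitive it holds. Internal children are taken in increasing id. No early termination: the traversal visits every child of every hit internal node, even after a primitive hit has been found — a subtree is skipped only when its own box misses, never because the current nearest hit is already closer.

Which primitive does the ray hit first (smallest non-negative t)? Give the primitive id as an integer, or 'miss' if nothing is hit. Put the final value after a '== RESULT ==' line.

Walk:
N0 x:[1,40] y:[24,58] z:[10,49] -> hit [24,40], descend [3, 4, 5, 7]
  N3 x:[32,40] y:[43,58] z:[23,42] -> miss, prune
  N4 x:[25,37] y:[24,40] z:[27,40] -> hit [27,37], descend [1, 9]
    N1 x:[25,31] y:[24,36] z:[27,40] -> hit [27,31] leaf, test {P0(miss), P3(miss)}
    N9 x:[35,37] y:[36,40] z:[37,40] -> hit [37,37] leaf, test {P10@t=37}
  N5 x:[13,27] y:[24,50] z:[24,49] -> hit [24,27], descend [2, 11]
    N2 x:[13,19] y:[24,33] z:[37,49] -> miss, prune
    N11 x:[23,27] y:[44,50] z:[24,29] -> miss, prune
  N7 x:[1,20] y:[29,55] z:[10,22] -> miss, prune

Visited [0, 3, 4, 1, 9, 5, 2, 11, 7]. Tests: 9 box, 2 leaf. Nearest: P10.

== RESULT ==
10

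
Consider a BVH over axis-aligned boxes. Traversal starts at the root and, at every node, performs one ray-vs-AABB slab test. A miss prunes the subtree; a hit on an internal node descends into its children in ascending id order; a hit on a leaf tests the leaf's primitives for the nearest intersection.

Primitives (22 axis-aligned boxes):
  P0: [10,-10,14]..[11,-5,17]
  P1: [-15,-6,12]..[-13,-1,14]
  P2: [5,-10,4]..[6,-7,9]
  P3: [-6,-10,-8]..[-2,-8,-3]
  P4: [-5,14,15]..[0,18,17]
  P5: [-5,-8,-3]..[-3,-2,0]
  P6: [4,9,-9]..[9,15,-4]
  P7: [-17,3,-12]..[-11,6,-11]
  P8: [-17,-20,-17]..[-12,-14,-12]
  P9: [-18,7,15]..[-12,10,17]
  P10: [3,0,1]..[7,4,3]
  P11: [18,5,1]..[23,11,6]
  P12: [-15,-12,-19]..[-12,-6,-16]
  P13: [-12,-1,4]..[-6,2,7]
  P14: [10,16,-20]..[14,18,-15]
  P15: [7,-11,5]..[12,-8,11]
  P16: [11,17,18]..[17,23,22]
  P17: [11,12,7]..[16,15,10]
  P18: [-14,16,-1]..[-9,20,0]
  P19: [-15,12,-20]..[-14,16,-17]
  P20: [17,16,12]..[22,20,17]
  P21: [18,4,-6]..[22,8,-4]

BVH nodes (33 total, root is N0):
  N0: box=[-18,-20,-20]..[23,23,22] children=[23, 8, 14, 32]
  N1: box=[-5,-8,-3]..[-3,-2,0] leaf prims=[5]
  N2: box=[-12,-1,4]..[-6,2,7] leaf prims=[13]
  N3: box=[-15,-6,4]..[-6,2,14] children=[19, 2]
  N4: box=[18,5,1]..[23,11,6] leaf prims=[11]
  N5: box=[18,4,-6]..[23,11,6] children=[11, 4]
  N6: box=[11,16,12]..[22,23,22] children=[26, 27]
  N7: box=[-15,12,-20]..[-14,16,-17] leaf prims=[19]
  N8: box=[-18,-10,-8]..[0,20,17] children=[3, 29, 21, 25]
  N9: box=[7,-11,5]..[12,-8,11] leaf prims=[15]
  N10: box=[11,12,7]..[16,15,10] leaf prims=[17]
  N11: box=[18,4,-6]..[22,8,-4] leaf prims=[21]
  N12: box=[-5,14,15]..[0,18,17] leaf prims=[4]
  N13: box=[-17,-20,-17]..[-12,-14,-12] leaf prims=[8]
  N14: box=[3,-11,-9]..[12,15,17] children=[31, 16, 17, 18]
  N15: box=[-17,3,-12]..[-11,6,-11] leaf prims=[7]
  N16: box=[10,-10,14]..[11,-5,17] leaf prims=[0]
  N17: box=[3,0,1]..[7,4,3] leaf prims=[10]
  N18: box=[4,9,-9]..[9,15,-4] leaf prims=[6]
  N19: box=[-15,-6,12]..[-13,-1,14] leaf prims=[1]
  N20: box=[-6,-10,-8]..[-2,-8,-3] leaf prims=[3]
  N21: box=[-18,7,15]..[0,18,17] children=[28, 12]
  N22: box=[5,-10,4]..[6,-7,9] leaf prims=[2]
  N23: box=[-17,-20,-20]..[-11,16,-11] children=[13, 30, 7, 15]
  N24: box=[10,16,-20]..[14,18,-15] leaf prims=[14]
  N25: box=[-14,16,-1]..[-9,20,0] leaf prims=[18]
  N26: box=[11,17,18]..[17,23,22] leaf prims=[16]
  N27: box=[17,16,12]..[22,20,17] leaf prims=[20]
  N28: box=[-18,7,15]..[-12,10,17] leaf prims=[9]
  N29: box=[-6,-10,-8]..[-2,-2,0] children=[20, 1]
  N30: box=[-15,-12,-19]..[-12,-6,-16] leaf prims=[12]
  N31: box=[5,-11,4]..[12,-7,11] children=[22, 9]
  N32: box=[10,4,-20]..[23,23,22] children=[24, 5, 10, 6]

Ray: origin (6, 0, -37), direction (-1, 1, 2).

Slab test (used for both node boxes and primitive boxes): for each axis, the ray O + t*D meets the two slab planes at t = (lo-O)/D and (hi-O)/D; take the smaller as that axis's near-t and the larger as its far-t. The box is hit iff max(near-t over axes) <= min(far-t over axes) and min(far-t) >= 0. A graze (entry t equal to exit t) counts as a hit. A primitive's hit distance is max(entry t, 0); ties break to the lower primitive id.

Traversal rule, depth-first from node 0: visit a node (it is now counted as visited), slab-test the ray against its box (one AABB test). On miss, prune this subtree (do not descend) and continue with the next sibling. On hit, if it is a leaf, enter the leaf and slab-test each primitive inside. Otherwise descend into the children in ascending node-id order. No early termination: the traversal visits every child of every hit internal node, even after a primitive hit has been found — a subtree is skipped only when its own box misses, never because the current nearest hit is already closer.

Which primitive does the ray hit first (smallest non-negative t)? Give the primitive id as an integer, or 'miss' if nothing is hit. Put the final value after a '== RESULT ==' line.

Trace the traversal:
N0 x:[-17,24] y:[-20,23] z:[17/2,59/2] -> hit [17/2,23], descend [8, 14, 23, 32]
  N8 x:[6,24] y:[-10,20] z:[29/2,27] -> hit [29/2,20], descend [3, 21, 25, 29]
    N3 x:[12,21] y:[-6,2] z:[41/2,51/2] -> miss, prune
    N21 x:[6,24] y:[7,18] z:[26,27] -> miss, prune
    N25 x:[15,20] y:[16,20] z:[18,37/2] -> hit [18,37/2] leaf, test {P18@t=18}
    N29 x:[8,12] y:[-10,-2] z:[29/2,37/2] -> miss, prune
  N14 x:[-6,3] y:[-11,15] z:[14,27] -> miss, prune
  N23 x:[17,23] y:[-20,16] z:[17/2,13] -> miss, prune
  N32 x:[-17,-4] y:[4,23] z:[17/2,59/2] -> miss, prune

Visited [0, 8, 3, 21, 25, 29, 14, 23, 32]. Tests: 9 box, 1 leaf. Nearest: P18.

== RESULT ==
18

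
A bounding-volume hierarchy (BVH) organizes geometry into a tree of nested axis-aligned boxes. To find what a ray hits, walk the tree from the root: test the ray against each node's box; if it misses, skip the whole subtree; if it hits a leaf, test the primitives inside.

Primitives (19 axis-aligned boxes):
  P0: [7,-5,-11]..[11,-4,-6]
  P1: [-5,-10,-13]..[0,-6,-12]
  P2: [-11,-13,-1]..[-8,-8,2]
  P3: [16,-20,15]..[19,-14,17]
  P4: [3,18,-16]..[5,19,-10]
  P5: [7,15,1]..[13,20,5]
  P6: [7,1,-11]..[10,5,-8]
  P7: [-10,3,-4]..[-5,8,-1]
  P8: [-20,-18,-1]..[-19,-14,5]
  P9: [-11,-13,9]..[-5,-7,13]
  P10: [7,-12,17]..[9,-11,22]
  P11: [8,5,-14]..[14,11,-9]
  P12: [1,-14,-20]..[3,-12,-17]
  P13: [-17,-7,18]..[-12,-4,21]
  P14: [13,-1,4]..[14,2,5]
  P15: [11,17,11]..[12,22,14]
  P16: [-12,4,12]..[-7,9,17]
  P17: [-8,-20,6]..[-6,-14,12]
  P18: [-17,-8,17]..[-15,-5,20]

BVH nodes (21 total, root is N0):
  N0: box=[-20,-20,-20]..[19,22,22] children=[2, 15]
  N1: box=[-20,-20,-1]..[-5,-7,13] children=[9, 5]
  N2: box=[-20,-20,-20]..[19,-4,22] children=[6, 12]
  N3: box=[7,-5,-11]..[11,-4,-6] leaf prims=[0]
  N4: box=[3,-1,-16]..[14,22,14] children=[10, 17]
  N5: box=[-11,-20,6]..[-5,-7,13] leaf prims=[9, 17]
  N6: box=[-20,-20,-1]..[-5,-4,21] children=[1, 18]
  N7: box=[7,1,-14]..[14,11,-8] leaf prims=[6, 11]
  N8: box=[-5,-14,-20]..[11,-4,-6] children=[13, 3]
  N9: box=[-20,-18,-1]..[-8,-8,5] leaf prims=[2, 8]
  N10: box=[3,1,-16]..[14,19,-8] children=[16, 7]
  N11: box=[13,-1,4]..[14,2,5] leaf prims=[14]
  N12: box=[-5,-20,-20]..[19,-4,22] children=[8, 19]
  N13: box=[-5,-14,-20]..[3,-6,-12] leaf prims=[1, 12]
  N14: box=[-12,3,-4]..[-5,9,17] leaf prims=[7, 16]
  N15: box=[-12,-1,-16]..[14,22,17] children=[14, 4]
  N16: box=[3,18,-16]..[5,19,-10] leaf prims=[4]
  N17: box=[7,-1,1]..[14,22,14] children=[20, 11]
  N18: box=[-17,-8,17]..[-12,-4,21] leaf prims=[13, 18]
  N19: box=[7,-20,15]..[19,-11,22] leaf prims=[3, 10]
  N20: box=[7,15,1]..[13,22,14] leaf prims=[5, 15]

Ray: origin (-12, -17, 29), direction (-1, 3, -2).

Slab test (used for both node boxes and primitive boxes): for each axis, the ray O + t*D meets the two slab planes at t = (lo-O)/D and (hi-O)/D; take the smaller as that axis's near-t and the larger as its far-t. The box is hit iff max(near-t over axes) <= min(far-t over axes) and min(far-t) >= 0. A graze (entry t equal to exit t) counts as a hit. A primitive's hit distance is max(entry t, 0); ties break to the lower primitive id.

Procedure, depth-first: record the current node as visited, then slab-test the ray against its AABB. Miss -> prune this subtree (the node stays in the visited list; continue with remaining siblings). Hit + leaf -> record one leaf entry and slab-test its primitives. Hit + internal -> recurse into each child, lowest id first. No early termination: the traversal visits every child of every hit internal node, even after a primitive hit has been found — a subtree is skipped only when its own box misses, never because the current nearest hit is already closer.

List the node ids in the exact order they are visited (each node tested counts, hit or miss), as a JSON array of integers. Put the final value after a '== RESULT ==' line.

Traverse from the root:
N0 x:[-31,8] y:[-1,13] z:[7/2,49/2] -> hit [7/2,8], descend [2, 15]
  N2 x:[-31,8] y:[-1,13/3] z:[7/2,49/2] -> hit [7/2,13/3], descend [6, 12]
    N6 x:[-7,8] y:[-1,13/3] z:[4,15] -> hit [4,13/3], descend [1, 18]
      N1 x:[-7,8] y:[-1,10/3] z:[8,15] -> miss, prune
      N18 x:[0,5] y:[3,13/3] z:[4,6] -> hit [4,13/3] leaf, test {P13@t=4, P18(miss)}
    N12 x:[-31,-7] y:[-1,13/3] z:[7/2,49/2] -> miss, prune
  N15 x:[-26,0] y:[16/3,13] z:[6,45/2] -> miss, prune

Visited [0, 2, 6, 1, 18, 12, 15]. Tests: 7 box, 1 leaf. Nearest: P13.

== RESULT ==
[0, 2, 6, 1, 18, 12, 15]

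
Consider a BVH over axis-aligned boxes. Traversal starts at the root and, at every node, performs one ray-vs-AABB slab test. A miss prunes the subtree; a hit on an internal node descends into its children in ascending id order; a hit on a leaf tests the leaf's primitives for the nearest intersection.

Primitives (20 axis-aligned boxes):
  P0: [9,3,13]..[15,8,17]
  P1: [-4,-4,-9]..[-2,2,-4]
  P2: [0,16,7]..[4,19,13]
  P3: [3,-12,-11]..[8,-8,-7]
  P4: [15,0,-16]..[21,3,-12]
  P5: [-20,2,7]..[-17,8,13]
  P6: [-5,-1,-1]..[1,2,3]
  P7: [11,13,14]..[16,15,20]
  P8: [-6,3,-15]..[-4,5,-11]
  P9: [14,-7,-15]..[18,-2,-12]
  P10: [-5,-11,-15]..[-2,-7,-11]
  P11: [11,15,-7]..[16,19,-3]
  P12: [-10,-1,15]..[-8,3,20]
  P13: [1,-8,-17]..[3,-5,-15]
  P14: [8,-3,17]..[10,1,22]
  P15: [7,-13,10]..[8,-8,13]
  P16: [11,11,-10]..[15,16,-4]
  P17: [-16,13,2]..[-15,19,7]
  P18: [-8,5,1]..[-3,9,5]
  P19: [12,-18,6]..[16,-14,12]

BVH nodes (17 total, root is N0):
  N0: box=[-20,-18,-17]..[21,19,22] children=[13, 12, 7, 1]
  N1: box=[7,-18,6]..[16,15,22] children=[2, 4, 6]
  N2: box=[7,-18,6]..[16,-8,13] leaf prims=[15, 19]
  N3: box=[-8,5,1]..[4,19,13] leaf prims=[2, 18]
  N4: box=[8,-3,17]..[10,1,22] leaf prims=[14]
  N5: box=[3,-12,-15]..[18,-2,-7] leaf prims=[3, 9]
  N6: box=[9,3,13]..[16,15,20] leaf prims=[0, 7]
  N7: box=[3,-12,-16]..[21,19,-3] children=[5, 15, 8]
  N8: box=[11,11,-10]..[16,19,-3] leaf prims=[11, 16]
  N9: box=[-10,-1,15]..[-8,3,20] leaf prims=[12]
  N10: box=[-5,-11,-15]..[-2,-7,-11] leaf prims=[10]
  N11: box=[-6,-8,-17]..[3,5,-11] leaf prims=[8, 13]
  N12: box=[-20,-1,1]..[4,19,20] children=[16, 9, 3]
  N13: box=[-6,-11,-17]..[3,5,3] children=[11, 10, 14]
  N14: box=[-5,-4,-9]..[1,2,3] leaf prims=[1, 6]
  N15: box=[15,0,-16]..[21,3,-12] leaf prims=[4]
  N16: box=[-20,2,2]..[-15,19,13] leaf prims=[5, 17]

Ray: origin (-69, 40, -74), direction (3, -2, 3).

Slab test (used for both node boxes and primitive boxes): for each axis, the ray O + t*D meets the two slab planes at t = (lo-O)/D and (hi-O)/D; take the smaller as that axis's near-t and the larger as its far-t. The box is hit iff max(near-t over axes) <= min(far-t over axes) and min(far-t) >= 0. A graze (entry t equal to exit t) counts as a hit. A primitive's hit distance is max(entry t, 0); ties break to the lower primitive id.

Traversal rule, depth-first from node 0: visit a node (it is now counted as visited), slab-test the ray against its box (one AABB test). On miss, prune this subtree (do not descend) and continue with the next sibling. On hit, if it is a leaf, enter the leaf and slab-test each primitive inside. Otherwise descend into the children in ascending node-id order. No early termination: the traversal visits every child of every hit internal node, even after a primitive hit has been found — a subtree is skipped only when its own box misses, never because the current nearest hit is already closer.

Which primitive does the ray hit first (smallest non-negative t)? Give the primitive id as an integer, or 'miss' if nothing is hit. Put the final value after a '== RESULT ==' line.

Trace the traversal:
N0 x:[49/3,30] y:[21/2,29] z:[19,32] -> hit [19,29], descend [1, 7, 12, 13]
  N1 x:[76/3,85/3] y:[25/2,29] z:[80/3,32] -> hit [80/3,85/3], descend [2, 4, 6]
    N2 x:[76/3,85/3] y:[24,29] z:[80/3,29] -> hit [80/3,85/3] leaf, test {P15(miss), P19@t=27}
    N4 x:[77/3,79/3] y:[39/2,43/2] z:[91/3,32] -> miss, prune
    N6 x:[26,85/3] y:[25/2,37/2] z:[29,94/3] -> miss, prune
  N7 x:[24,30] y:[21/2,26] z:[58/3,71/3] -> miss, prune
  N12 x:[49/3,73/3] y:[21/2,41/2] z:[25,94/3] -> miss, prune
  N13 x:[21,24] y:[35/2,51/2] z:[19,77/3] -> hit [21,24], descend [10, 11, 14]
    N10 x:[64/3,67/3] y:[47/2,51/2] z:[59/3,21] -> miss, prune
    N11 x:[21,24] y:[35/2,24] z:[19,21] -> hit [21,21] leaf, test {P8(miss), P13(miss)}
    N14 x:[64/3,70/3] y:[19,22] z:[65/3,77/3] -> hit [65/3,22] leaf, test {P1@t=65/3, P6(miss)}

11 AABB tests over nodes [0, 1, 2, 4, 6, 7, 12, 13, 10, 11, 14]; 3 leaves entered; closest P1.

== RESULT ==
1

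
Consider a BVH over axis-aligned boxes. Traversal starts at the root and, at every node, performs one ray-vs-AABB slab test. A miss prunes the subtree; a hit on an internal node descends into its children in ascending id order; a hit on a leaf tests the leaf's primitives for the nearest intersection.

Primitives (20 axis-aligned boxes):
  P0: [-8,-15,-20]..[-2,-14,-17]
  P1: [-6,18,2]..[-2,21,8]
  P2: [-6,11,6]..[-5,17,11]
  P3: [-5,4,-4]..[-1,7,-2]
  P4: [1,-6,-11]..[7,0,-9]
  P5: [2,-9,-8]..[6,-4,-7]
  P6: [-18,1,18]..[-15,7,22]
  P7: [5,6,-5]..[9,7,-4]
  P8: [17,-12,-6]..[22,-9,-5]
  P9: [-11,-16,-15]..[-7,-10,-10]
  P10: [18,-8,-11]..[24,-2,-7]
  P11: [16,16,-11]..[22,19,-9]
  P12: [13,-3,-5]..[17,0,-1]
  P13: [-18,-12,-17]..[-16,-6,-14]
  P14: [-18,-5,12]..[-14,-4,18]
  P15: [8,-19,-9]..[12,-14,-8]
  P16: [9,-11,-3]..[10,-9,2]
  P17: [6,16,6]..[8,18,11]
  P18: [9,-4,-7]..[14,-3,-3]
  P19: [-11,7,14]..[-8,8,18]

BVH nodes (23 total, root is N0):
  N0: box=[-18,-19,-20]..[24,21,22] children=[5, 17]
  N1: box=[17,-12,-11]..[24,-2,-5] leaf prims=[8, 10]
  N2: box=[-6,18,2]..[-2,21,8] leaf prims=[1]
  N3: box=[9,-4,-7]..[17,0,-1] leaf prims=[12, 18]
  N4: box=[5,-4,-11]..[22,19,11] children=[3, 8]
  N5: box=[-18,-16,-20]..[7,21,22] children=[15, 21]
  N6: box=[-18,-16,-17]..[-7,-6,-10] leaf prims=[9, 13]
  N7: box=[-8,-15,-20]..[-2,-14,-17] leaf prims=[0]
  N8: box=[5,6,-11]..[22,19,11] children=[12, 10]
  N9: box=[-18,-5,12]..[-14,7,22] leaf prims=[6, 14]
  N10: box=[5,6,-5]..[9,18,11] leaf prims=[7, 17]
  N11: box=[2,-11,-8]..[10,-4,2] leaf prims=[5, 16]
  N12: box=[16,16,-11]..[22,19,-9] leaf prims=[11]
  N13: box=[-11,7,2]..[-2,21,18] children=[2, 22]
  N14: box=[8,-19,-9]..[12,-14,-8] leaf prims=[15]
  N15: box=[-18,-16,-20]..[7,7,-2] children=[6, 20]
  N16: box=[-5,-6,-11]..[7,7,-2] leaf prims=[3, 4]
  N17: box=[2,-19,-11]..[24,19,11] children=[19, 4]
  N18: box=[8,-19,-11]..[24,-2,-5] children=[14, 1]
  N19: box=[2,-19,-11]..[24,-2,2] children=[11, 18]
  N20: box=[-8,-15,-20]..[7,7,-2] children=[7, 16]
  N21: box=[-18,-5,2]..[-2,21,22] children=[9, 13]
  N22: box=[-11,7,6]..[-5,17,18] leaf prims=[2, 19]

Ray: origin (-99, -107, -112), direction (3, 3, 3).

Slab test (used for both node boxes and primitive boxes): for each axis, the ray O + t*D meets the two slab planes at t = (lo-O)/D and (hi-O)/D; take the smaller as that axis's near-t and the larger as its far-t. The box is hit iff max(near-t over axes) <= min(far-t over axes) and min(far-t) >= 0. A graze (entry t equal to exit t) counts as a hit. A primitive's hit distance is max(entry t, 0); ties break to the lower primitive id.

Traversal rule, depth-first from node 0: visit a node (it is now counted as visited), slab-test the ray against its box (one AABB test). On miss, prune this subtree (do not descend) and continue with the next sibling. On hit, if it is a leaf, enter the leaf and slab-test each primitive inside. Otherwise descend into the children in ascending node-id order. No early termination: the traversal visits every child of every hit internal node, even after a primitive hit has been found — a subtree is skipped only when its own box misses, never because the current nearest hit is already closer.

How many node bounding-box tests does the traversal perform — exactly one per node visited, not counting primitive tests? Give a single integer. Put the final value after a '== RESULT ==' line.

Trace the traversal:
N0 x:[27,41] y:[88/3,128/3] z:[92/3,134/3] -> hit [92/3,41], descend [5, 17]
  N5 x:[27,106/3] y:[91/3,128/3] z:[92/3,134/3] -> hit [92/3,106/3], descend [15, 21]
    N15 x:[27,106/3] y:[91/3,38] z:[92/3,110/3] -> hit [92/3,106/3], descend [6, 20]
      N6 x:[27,92/3] y:[91/3,101/3] z:[95/3,34] -> miss, prune
      N20 x:[91/3,106/3] y:[92/3,38] z:[92/3,110/3] -> hit [92/3,106/3], descend [7, 16]
        N7 x:[91/3,97/3] y:[92/3,31] z:[92/3,95/3] -> hit [92/3,31] leaf, test {P0@t=92/3}
        N16 x:[94/3,106/3] y:[101/3,38] z:[101/3,110/3] -> hit [101/3,106/3] leaf, test {P3(miss), P4@t=101/3}
    N21 x:[27,97/3] y:[34,128/3] z:[38,134/3] -> miss, prune
  N17 x:[101/3,41] y:[88/3,42] z:[101/3,41] -> hit [101/3,41], descend [4, 19]
    N4 x:[104/3,121/3] y:[103/3,42] z:[101/3,41] -> hit [104/3,121/3], descend [3, 8]
      N3 x:[36,116/3] y:[103/3,107/3] z:[35,37] -> miss, prune
      N8 x:[104/3,121/3] y:[113/3,42] z:[101/3,41] -> hit [113/3,121/3], descend [10, 12]
        N10 x:[104/3,36] y:[113/3,125/3] z:[107/3,41] -> miss, prune
        N12 x:[115/3,121/3] y:[41,42] z:[101/3,103/3] -> miss, prune
    N19 x:[101/3,41] y:[88/3,35] z:[101/3,38] -> hit [101/3,35], descend [11, 18]
      N11 x:[101/3,109/3] y:[32,103/3] z:[104/3,38] -> miss, prune
      N18 x:[107/3,41] y:[88/3,35] z:[101/3,107/3] -> miss, prune

Summary -> nodes [0, 5, 15, 6, 20, 7, 16, 21, 17, 4, 3, 8, 10, 12, 19, 11, 18]; box-tests=17; leaf-entries=2; first=P0

== RESULT ==
17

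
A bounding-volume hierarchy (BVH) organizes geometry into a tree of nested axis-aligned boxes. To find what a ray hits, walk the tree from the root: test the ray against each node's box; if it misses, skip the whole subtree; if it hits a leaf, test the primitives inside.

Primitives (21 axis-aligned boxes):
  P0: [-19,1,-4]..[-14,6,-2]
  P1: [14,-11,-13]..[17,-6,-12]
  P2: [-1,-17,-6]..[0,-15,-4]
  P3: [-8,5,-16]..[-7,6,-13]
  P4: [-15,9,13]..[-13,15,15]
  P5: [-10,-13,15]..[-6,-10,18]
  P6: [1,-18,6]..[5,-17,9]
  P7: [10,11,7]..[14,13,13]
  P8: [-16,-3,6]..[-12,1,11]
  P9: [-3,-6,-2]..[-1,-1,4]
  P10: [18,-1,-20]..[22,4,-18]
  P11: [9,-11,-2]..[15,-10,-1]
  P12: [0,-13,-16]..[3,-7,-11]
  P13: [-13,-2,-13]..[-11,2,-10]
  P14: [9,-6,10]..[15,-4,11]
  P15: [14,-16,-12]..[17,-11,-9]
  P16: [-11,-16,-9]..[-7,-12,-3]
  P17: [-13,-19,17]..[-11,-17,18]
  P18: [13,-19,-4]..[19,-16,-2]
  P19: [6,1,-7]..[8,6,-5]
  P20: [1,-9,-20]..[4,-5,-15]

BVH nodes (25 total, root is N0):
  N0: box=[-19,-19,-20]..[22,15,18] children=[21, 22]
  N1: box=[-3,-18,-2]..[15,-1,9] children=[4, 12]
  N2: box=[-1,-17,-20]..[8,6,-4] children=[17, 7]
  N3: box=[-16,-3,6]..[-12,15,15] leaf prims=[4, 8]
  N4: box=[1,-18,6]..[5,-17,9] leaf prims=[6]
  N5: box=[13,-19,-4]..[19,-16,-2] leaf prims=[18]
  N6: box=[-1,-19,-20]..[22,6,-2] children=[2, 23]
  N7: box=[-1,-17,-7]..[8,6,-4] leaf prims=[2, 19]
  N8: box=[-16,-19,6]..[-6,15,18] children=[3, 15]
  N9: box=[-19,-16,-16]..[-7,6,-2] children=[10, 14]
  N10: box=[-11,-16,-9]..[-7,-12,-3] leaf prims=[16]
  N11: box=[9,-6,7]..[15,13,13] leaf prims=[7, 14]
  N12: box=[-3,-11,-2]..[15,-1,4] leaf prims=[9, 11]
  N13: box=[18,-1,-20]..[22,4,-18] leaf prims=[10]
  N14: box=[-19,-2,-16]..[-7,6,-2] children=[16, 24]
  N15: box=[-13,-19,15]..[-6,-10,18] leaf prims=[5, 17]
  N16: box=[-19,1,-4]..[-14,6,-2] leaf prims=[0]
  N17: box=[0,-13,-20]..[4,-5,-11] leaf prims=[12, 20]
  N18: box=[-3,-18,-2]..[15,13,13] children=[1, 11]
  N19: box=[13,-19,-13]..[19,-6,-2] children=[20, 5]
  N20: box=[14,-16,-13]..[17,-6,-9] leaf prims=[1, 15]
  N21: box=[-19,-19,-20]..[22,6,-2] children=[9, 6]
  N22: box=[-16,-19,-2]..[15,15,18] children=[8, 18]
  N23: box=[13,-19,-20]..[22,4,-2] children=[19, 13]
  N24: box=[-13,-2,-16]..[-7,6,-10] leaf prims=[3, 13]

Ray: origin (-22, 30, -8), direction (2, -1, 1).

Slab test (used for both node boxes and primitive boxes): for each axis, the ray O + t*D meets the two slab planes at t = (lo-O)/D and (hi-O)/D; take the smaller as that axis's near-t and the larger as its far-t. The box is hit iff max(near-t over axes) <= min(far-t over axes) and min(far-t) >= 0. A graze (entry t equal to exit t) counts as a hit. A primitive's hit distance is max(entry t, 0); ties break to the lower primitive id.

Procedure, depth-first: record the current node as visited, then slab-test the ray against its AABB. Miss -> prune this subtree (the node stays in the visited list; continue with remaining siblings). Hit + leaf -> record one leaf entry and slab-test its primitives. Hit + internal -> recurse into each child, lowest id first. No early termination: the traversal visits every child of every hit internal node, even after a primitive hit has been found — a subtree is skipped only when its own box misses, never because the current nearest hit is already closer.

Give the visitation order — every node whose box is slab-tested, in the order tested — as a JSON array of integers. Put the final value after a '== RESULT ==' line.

Walk:
N0 x:[3/2,22] y:[15,49] z:[-12,26] -> hit [15,22], descend [21, 22]
  N21 x:[3/2,22] y:[24,49] z:[-12,6] -> miss, prune
  N22 x:[3,37/2] y:[15,49] z:[6,26] -> hit [15,37/2], descend [8, 18]
    N8 x:[3,8] y:[15,49] z:[14,26] -> miss, prune
    N18 x:[19/2,37/2] y:[17,48] z:[6,21] -> hit [17,37/2], descend [1, 11]
      N1 x:[19/2,37/2] y:[31,48] z:[6,17] -> miss, prune
      N11 x:[31/2,37/2] y:[17,36] z:[15,21] -> hit [17,37/2] leaf, test {P7@t=17, P14(miss)}

Summary -> nodes [0, 21, 22, 8, 18, 1, 11]; box-tests=7; leaf-entries=1; first=P7

== RESULT ==
[0, 21, 22, 8, 18, 1, 11]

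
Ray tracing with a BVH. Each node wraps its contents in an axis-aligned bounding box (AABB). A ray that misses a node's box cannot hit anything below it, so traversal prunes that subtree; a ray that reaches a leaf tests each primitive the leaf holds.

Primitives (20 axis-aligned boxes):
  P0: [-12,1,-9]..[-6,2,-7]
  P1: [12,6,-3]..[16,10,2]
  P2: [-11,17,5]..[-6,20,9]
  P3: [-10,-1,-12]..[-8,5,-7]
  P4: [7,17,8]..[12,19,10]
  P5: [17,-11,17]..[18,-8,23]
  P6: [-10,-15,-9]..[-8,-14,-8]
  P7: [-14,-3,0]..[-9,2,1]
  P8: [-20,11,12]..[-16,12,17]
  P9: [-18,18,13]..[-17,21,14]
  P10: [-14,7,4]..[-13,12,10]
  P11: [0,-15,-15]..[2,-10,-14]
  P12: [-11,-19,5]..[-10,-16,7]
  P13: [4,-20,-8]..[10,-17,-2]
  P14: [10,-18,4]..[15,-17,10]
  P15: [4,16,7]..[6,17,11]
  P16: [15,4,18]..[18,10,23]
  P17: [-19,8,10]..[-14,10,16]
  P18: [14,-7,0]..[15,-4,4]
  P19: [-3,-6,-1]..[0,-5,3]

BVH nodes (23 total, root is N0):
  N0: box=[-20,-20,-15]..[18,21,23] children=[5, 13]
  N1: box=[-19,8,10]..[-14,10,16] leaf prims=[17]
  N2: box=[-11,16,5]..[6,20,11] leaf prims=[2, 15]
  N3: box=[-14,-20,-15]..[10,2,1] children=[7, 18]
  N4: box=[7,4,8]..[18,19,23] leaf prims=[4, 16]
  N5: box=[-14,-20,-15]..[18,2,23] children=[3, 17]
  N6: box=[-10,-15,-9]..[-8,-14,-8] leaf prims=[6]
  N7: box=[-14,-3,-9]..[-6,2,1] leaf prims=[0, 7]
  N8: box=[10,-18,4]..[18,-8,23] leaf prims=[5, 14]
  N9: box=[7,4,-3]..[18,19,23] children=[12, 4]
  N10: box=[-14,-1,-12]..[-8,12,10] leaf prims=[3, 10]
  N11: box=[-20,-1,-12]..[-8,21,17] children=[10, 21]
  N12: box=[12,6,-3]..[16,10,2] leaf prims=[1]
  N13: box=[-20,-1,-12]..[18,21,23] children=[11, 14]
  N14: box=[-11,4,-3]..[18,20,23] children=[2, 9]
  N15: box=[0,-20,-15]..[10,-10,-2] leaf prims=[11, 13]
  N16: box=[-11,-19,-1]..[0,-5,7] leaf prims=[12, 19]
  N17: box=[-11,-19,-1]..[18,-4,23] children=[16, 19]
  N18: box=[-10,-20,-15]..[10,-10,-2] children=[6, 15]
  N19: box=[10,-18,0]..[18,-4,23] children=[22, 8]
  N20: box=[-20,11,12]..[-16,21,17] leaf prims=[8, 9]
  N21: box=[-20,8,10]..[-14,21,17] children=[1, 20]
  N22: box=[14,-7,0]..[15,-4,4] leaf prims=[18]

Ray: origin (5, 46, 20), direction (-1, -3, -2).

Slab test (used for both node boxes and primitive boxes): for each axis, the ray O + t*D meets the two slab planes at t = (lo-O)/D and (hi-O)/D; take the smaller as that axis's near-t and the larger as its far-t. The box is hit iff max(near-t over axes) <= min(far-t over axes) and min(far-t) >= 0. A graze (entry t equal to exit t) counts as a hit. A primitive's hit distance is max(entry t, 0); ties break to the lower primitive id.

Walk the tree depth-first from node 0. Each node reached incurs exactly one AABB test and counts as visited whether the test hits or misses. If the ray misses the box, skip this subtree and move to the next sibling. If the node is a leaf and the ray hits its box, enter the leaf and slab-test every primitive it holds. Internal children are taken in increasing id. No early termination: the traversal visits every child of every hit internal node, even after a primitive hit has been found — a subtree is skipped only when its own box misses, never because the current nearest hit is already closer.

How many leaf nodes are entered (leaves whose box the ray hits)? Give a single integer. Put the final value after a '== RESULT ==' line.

Trace the traversal:
N0 x:[-13,25] y:[25/3,22] z:[-3/2,35/2] -> hit [25/3,35/2], descend [5, 13]
  N5 x:[-13,19] y:[44/3,22] z:[-3/2,35/2] -> hit [44/3,35/2], descend [3, 17]
    N3 x:[-5,19] y:[44/3,22] z:[19/2,35/2] -> hit [44/3,35/2], descend [7, 18]
      N7 x:[11,19] y:[44/3,49/3] z:[19/2,29/2] -> miss, prune
      N18 x:[-5,15] y:[56/3,22] z:[11,35/2] -> miss, prune
    N17 x:[-13,16] y:[50/3,65/3] z:[-3/2,21/2] -> miss, prune
  N13 x:[-13,25] y:[25/3,47/3] z:[-3/2,16] -> hit [25/3,47/3], descend [11, 14]
    N11 x:[13,25] y:[25/3,47/3] z:[3/2,16] -> hit [13,47/3], descend [10, 21]
      N10 x:[13,19] y:[34/3,47/3] z:[5,16] -> hit [13,47/3] leaf, test {P3@t=41/3, P10(miss)}
      N21 x:[19,25] y:[25/3,38/3] z:[3/2,5] -> miss, prune
    N14 x:[-13,16] y:[26/3,14] z:[-3/2,23/2] -> hit [26/3,23/2], descend [2, 9]
      N2 x:[-1,16] y:[26/3,10] z:[9/2,15/2] -> miss, prune
      N9 x:[-13,-2] y:[9,14] z:[-3/2,23/2] -> miss, prune

Visited [0, 5, 3, 7, 18, 17, 13, 11, 10, 21, 14, 2, 9]. Tests: 13 box, 1 leaf. Nearest: P3.

== RESULT ==
1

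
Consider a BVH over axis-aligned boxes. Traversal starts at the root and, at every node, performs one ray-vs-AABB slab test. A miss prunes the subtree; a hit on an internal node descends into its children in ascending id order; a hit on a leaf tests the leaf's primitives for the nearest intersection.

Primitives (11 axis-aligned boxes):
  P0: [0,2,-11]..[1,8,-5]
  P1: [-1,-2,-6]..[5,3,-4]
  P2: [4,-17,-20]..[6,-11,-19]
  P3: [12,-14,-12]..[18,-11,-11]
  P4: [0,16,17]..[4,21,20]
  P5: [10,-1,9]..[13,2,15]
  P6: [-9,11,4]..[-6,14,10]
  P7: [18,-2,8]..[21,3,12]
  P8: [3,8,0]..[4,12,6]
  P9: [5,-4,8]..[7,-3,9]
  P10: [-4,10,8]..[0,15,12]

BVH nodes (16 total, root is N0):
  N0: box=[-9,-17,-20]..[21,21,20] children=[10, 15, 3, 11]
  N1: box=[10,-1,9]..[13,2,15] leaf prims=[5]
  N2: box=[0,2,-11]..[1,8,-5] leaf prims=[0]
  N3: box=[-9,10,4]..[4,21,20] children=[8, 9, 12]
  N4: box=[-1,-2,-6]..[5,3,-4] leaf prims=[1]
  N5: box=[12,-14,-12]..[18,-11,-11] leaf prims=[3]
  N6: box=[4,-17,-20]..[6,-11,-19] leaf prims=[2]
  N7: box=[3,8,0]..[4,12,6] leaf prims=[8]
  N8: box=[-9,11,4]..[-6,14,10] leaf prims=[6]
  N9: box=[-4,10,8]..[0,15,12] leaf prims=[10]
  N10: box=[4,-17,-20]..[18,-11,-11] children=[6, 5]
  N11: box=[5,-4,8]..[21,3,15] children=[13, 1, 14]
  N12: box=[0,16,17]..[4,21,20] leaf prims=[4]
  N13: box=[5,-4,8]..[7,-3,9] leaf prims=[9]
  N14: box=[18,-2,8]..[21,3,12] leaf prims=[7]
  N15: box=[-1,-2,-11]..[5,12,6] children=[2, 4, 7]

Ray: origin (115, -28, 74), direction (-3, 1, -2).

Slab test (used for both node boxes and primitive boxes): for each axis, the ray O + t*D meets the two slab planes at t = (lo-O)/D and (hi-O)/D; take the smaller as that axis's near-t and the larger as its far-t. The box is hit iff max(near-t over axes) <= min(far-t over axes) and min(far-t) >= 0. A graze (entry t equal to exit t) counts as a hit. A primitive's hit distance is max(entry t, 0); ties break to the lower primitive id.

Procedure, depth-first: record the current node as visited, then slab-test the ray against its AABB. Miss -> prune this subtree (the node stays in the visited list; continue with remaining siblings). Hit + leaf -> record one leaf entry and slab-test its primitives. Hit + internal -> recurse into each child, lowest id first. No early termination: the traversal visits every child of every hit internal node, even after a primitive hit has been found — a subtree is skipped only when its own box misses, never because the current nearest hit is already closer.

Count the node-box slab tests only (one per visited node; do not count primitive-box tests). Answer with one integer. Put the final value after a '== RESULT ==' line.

Walk:
N0 x:[94/3,124/3] y:[11,49] z:[27,47] -> hit [94/3,124/3], descend [3, 10, 11, 15]
  N3 x:[37,124/3] y:[38,49] z:[27,35] -> miss, prune
  N10 x:[97/3,37] y:[11,17] z:[85/2,47] -> miss, prune
  N11 x:[94/3,110/3] y:[24,31] z:[59/2,33] -> miss, prune
  N15 x:[110/3,116/3] y:[26,40] z:[34,85/2] -> hit [110/3,116/3], descend [2, 4, 7]
    N2 x:[38,115/3] y:[30,36] z:[79/2,85/2] -> miss, prune
    N4 x:[110/3,116/3] y:[26,31] z:[39,40] -> miss, prune
    N7 x:[37,112/3] y:[36,40] z:[34,37] -> hit [37,37] leaf, test {P8@t=37}

Visited [0, 3, 10, 11, 15, 2, 4, 7]. Tests: 8 box, 1 leaf. Nearest: P8.

== RESULT ==
8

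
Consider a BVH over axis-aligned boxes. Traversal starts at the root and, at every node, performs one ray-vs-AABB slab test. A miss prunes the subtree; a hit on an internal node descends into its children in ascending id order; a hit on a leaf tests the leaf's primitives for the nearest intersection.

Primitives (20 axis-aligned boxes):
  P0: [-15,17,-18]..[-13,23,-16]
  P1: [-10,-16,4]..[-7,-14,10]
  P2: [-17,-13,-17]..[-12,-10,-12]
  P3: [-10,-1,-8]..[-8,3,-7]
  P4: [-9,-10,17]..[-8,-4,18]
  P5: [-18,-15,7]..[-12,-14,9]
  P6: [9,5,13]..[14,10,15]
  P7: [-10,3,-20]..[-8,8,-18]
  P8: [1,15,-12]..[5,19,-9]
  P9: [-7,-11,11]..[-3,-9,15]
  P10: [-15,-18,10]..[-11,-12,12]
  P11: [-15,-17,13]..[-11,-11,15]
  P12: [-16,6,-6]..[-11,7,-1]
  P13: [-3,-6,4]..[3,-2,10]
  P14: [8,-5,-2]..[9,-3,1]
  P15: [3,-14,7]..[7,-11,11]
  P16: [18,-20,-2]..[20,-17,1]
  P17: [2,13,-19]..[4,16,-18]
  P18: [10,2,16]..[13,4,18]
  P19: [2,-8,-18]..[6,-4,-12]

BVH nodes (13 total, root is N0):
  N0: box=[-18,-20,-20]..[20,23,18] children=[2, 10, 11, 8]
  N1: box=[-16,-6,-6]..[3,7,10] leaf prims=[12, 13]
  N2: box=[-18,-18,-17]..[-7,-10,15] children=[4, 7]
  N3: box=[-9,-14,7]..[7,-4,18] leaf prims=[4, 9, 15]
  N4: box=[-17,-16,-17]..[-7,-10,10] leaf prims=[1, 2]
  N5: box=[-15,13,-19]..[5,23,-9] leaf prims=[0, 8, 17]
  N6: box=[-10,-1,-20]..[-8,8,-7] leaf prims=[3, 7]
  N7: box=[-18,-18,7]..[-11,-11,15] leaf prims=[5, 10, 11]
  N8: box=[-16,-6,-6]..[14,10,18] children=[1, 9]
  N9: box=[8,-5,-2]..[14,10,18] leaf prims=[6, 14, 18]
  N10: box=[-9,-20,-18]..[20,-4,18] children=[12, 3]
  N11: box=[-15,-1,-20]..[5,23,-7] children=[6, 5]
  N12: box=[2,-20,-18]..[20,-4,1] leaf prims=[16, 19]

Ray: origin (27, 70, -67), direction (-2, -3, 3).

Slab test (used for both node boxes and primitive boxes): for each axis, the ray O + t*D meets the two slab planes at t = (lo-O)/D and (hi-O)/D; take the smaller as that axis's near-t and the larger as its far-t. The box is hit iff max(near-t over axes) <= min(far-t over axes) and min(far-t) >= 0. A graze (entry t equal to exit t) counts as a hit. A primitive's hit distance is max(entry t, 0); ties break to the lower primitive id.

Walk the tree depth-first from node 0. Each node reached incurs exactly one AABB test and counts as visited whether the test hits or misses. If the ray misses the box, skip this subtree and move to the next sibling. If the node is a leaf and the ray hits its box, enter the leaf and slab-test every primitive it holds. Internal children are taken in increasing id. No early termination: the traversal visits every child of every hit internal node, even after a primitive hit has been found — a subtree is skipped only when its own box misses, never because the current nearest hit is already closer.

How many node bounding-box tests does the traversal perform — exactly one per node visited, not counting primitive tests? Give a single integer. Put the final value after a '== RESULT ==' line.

Traverse from the root:
N0 x:[7/2,45/2] y:[47/3,30] z:[47/3,85/3] -> hit [47/3,45/2], descend [2, 8, 10, 11]
  N2 x:[17,45/2] y:[80/3,88/3] z:[50/3,82/3] -> miss, prune
  N8 x:[13/2,43/2] y:[20,76/3] z:[61/3,85/3] -> hit [61/3,43/2], descend [1, 9]
    N1 x:[12,43/2] y:[21,76/3] z:[61/3,77/3] -> hit [21,43/2] leaf, test {P12@t=21, P13(miss)}
    N9 x:[13/2,19/2] y:[20,25] z:[65/3,85/3] -> miss, prune
  N10 x:[7/2,18] y:[74/3,30] z:[49/3,85/3] -> miss, prune
  N11 x:[11,21] y:[47/3,71/3] z:[47/3,20] -> hit [47/3,20], descend [5, 6]
    N5 x:[11,21] y:[47/3,19] z:[16,58/3] -> hit [16,19] leaf, test {P0(miss), P8(miss), P17(miss)}
    N6 x:[35/2,37/2] y:[62/3,71/3] z:[47/3,20] -> miss, prune

Visited [0, 2, 8, 1, 9, 10, 11, 5, 6]. Tests: 9 box, 2 leaf. Nearest: P12.

== RESULT ==
9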